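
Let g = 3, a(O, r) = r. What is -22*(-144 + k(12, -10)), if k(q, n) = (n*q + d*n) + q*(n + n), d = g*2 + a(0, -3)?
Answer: 11748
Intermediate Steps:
d = 3 (d = 3*2 - 3 = 6 - 3 = 3)
k(q, n) = 3*n + 3*n*q (k(q, n) = (n*q + 3*n) + q*(n + n) = (3*n + n*q) + q*(2*n) = (3*n + n*q) + 2*n*q = 3*n + 3*n*q)
-22*(-144 + k(12, -10)) = -22*(-144 + 3*(-10)*(1 + 12)) = -22*(-144 + 3*(-10)*13) = -22*(-144 - 390) = -22*(-534) = 11748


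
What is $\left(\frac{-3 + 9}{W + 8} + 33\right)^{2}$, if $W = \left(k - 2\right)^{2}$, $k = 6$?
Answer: $\frac{17689}{16} \approx 1105.6$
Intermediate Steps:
$W = 16$ ($W = \left(6 - 2\right)^{2} = 4^{2} = 16$)
$\left(\frac{-3 + 9}{W + 8} + 33\right)^{2} = \left(\frac{-3 + 9}{16 + 8} + 33\right)^{2} = \left(\frac{6}{24} + 33\right)^{2} = \left(6 \cdot \frac{1}{24} + 33\right)^{2} = \left(\frac{1}{4} + 33\right)^{2} = \left(\frac{133}{4}\right)^{2} = \frac{17689}{16}$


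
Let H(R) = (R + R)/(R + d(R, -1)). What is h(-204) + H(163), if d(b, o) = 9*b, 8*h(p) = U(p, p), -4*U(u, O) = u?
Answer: 263/40 ≈ 6.5750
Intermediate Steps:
U(u, O) = -u/4
h(p) = -p/32 (h(p) = (-p/4)/8 = -p/32)
H(R) = ⅕ (H(R) = (R + R)/(R + 9*R) = (2*R)/((10*R)) = (2*R)*(1/(10*R)) = ⅕)
h(-204) + H(163) = -1/32*(-204) + ⅕ = 51/8 + ⅕ = 263/40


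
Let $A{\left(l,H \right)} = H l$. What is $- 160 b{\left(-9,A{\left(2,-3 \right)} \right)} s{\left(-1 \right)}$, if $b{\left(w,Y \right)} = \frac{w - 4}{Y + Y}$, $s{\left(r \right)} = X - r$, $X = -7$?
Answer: $1040$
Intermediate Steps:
$s{\left(r \right)} = -7 - r$
$b{\left(w,Y \right)} = \frac{-4 + w}{2 Y}$
$- 160 b{\left(-9,A{\left(2,-3 \right)} \right)} s{\left(-1 \right)} = - 160 \frac{-4 - 9}{2 \left(\left(-3\right) 2\right)} \left(-7 - -1\right) = - 160 \cdot \frac{1}{2} \frac{1}{-6} \left(-13\right) \left(-7 + 1\right) = - 160 \cdot \frac{1}{2} \left(- \frac{1}{6}\right) \left(-13\right) \left(-6\right) = \left(-160\right) \frac{13}{12} \left(-6\right) = \left(- \frac{520}{3}\right) \left(-6\right) = 1040$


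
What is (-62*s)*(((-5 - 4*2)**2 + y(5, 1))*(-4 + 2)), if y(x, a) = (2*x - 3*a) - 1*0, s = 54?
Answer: 1178496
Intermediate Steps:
y(x, a) = -3*a + 2*x (y(x, a) = (-3*a + 2*x) + 0 = -3*a + 2*x)
(-62*s)*(((-5 - 4*2)**2 + y(5, 1))*(-4 + 2)) = (-62*54)*(((-5 - 4*2)**2 + (-3*1 + 2*5))*(-4 + 2)) = -3348*((-5 - 8)**2 + (-3 + 10))*(-2) = -3348*((-13)**2 + 7)*(-2) = -3348*(169 + 7)*(-2) = -589248*(-2) = -3348*(-352) = 1178496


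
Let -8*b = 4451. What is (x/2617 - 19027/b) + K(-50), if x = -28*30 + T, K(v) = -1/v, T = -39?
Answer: 19733490417/582413350 ≈ 33.882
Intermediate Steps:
b = -4451/8 (b = -⅛*4451 = -4451/8 ≈ -556.38)
x = -879 (x = -28*30 - 39 = -840 - 39 = -879)
(x/2617 - 19027/b) + K(-50) = (-879/2617 - 19027/(-4451/8)) - 1/(-50) = (-879*1/2617 - 19027*(-8/4451)) - 1*(-1/50) = (-879/2617 + 152216/4451) + 1/50 = 394436843/11648267 + 1/50 = 19733490417/582413350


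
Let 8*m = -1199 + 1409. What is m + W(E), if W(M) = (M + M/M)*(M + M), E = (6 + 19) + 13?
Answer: 11961/4 ≈ 2990.3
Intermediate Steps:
m = 105/4 (m = (-1199 + 1409)/8 = (⅛)*210 = 105/4 ≈ 26.250)
E = 38 (E = 25 + 13 = 38)
W(M) = 2*M*(1 + M) (W(M) = (M + 1)*(2*M) = (1 + M)*(2*M) = 2*M*(1 + M))
m + W(E) = 105/4 + 2*38*(1 + 38) = 105/4 + 2*38*39 = 105/4 + 2964 = 11961/4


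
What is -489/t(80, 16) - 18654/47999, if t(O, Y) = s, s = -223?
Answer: 19311669/10703777 ≈ 1.8042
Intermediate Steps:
t(O, Y) = -223
-489/t(80, 16) - 18654/47999 = -489/(-223) - 18654/47999 = -489*(-1/223) - 18654*1/47999 = 489/223 - 18654/47999 = 19311669/10703777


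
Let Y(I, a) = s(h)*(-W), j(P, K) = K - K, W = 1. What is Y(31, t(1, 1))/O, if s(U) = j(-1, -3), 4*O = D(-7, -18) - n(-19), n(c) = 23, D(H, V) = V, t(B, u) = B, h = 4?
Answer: 0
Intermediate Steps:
O = -41/4 (O = (-18 - 1*23)/4 = (-18 - 23)/4 = (¼)*(-41) = -41/4 ≈ -10.250)
j(P, K) = 0
s(U) = 0
Y(I, a) = 0 (Y(I, a) = 0*(-1*1) = 0*(-1) = 0)
Y(31, t(1, 1))/O = 0/(-41/4) = 0*(-4/41) = 0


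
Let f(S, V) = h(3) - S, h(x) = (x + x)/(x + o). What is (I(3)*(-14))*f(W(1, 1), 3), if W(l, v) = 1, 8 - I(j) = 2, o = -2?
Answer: -420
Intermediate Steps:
I(j) = 6 (I(j) = 8 - 1*2 = 8 - 2 = 6)
h(x) = 2*x/(-2 + x) (h(x) = (x + x)/(x - 2) = (2*x)/(-2 + x) = 2*x/(-2 + x))
f(S, V) = 6 - S (f(S, V) = 2*3/(-2 + 3) - S = 2*3/1 - S = 2*3*1 - S = 6 - S)
(I(3)*(-14))*f(W(1, 1), 3) = (6*(-14))*(6 - 1*1) = -84*(6 - 1) = -84*5 = -420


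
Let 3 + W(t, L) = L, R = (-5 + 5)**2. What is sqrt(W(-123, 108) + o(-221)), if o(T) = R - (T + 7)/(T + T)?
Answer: sqrt(5104658)/221 ≈ 10.223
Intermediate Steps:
R = 0 (R = 0**2 = 0)
W(t, L) = -3 + L
o(T) = -(7 + T)/(2*T) (o(T) = 0 - (T + 7)/(T + T) = 0 - (7 + T)/(2*T) = -(7 + T)/(2*T))
sqrt(W(-123, 108) + o(-221)) = sqrt((-3 + 108) + (1/2)*(-7 - 1*(-221))/(-221)) = sqrt(105 + (1/2)*(-1/221)*(-7 + 221)) = sqrt(105 + (1/2)*(-1/221)*214) = sqrt(105 - 107/221) = sqrt(23098/221) = sqrt(5104658)/221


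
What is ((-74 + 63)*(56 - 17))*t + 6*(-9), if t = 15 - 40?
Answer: 10671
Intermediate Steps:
t = -25
((-74 + 63)*(56 - 17))*t + 6*(-9) = ((-74 + 63)*(56 - 17))*(-25) + 6*(-9) = -11*39*(-25) - 54 = -429*(-25) - 54 = 10725 - 54 = 10671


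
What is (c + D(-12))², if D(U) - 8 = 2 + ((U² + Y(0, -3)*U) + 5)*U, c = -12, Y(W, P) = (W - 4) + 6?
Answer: 2256004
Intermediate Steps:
Y(W, P) = 2 + W (Y(W, P) = (-4 + W) + 6 = 2 + W)
D(U) = 10 + U*(5 + U² + 2*U) (D(U) = 8 + (2 + ((U² + (2 + 0)*U) + 5)*U) = 8 + (2 + ((U² + 2*U) + 5)*U) = 8 + (2 + (5 + U² + 2*U)*U) = 8 + (2 + U*(5 + U² + 2*U)) = 10 + U*(5 + U² + 2*U))
(c + D(-12))² = (-12 + (10 + (-12)³ + 2*(-12)² + 5*(-12)))² = (-12 + (10 - 1728 + 2*144 - 60))² = (-12 + (10 - 1728 + 288 - 60))² = (-12 - 1490)² = (-1502)² = 2256004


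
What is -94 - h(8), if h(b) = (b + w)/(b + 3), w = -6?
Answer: -1036/11 ≈ -94.182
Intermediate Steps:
h(b) = (-6 + b)/(3 + b) (h(b) = (b - 6)/(b + 3) = (-6 + b)/(3 + b))
-94 - h(8) = -94 - (-6 + 8)/(3 + 8) = -94 - 2/11 = -1036/11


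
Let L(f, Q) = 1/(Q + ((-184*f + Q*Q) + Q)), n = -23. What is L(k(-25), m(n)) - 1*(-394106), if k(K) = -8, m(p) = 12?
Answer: 646333841/1640 ≈ 3.9411e+5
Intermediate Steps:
L(f, Q) = 1/(Q**2 - 184*f + 2*Q) (L(f, Q) = 1/(Q + ((-184*f + Q**2) + Q)) = 1/(Q + ((Q**2 - 184*f) + Q)) = 1/(Q + (Q + Q**2 - 184*f)) = 1/(Q**2 - 184*f + 2*Q))
L(k(-25), m(n)) - 1*(-394106) = 1/(12**2 - 184*(-8) + 2*12) - 1*(-394106) = 1/(144 + 1472 + 24) + 394106 = 1/1640 + 394106 = 646333841/1640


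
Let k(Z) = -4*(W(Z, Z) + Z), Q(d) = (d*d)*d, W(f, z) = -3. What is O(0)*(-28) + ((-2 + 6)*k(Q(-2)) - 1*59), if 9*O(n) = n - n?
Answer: 117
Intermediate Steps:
Q(d) = d**3 (Q(d) = d**2*d = d**3)
k(Z) = 12 - 4*Z (k(Z) = -4*(-3 + Z) = 12 - 4*Z)
O(n) = 0 (O(n) = (n - n)/9 = (1/9)*0 = 0)
O(0)*(-28) + ((-2 + 6)*k(Q(-2)) - 1*59) = 0*(-28) + ((-2 + 6)*(12 - 4*(-2)**3) - 1*59) = 0 + (4*(12 - 4*(-8)) - 59) = 0 + (4*(12 + 32) - 59) = 0 + (4*44 - 59) = 0 + (176 - 59) = 0 + 117 = 117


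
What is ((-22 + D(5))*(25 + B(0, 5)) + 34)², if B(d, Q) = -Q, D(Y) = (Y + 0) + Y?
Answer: 42436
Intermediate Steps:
D(Y) = 2*Y (D(Y) = Y + Y = 2*Y)
((-22 + D(5))*(25 + B(0, 5)) + 34)² = ((-22 + 2*5)*(25 - 1*5) + 34)² = ((-22 + 10)*(25 - 5) + 34)² = (-12*20 + 34)² = (-240 + 34)² = (-206)² = 42436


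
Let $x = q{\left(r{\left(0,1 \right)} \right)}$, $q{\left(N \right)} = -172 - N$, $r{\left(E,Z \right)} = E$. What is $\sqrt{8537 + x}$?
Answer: $\sqrt{8365} \approx 91.46$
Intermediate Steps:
$x = -172$ ($x = -172 - 0 = -172 + 0 = -172$)
$\sqrt{8537 + x} = \sqrt{8537 - 172} = \sqrt{8365}$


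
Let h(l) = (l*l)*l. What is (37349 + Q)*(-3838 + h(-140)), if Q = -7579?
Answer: -81803137260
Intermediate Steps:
h(l) = l³ (h(l) = l²*l = l³)
(37349 + Q)*(-3838 + h(-140)) = (37349 - 7579)*(-3838 + (-140)³) = 29770*(-3838 - 2744000) = 29770*(-2747838) = -81803137260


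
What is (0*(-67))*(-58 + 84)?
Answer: 0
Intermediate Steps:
(0*(-67))*(-58 + 84) = 0*26 = 0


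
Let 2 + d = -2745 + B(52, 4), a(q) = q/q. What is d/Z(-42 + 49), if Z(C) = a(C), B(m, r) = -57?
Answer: -2804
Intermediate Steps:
a(q) = 1
Z(C) = 1
d = -2804 (d = -2 + (-2745 - 57) = -2 - 2802 = -2804)
d/Z(-42 + 49) = -2804/1 = -2804*1 = -2804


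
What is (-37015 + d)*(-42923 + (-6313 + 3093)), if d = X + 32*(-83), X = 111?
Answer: 1825417080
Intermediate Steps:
d = -2545 (d = 111 + 32*(-83) = 111 - 2656 = -2545)
(-37015 + d)*(-42923 + (-6313 + 3093)) = (-37015 - 2545)*(-42923 + (-6313 + 3093)) = -39560*(-42923 - 3220) = -39560*(-46143) = 1825417080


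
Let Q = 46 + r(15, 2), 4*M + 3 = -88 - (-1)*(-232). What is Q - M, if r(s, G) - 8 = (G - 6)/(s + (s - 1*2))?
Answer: 3769/28 ≈ 134.61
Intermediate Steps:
r(s, G) = 8 + (-6 + G)/(-2 + 2*s) (r(s, G) = 8 + (G - 6)/(s + (s - 1*2)) = 8 + (-6 + G)/(s + (s - 2)) = 8 + (-6 + G)/(s + (-2 + s)) = 8 + (-6 + G)/(-2 + 2*s))
M = -323/4 (M = -¾ + (-88 - (-1)*(-232))/4 = -¾ + (-88 - 1*232)/4 = -¾ + (-88 - 232)/4 = -¾ + (¼)*(-320) = -¾ - 80 = -323/4 ≈ -80.750)
Q = 377/7 (Q = 46 + (-22 + 2 + 16*15)/(2*(-1 + 15)) = 46 + (½)*(-22 + 2 + 240)/14 = 46 + (½)*(1/14)*220 = 46 + 55/7 = 377/7 ≈ 53.857)
Q - M = 377/7 - 1*(-323/4) = 377/7 + 323/4 = 3769/28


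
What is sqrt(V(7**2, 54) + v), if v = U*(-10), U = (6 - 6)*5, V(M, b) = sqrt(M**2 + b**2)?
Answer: 5317**(1/4) ≈ 8.5392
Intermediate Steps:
U = 0 (U = 0*5 = 0)
v = 0 (v = 0*(-10) = 0)
sqrt(V(7**2, 54) + v) = sqrt(sqrt((7**2)**2 + 54**2) + 0) = sqrt(sqrt(49**2 + 2916) + 0) = sqrt(sqrt(2401 + 2916) + 0) = sqrt(sqrt(5317) + 0) = sqrt(sqrt(5317)) = 5317**(1/4)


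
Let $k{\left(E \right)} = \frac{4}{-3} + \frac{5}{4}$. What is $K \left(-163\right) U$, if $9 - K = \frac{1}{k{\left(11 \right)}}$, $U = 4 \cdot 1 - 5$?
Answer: $3423$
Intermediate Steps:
$k{\left(E \right)} = - \frac{1}{12}$ ($k{\left(E \right)} = 4 \left(- \frac{1}{3}\right) + 5 \cdot \frac{1}{4} = - \frac{4}{3} + \frac{5}{4} = - \frac{1}{12}$)
$U = -1$ ($U = 4 - 5 = -1$)
$K = 21$ ($K = 9 - \frac{1}{- \frac{1}{12}} = 9 - -12 = 9 + 12 = 21$)
$K \left(-163\right) U = 21 \left(-163\right) \left(-1\right) = \left(-3423\right) \left(-1\right) = 3423$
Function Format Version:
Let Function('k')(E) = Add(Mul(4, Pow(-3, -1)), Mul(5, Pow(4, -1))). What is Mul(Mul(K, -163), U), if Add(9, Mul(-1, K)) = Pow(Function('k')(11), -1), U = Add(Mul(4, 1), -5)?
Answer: 3423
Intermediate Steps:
Function('k')(E) = Rational(-1, 12) (Function('k')(E) = Add(Mul(4, Rational(-1, 3)), Mul(5, Rational(1, 4))) = Add(Rational(-4, 3), Rational(5, 4)) = Rational(-1, 12))
U = -1 (U = Add(4, -5) = -1)
K = 21 (K = Add(9, Mul(-1, Pow(Rational(-1, 12), -1))) = Add(9, Mul(-1, -12)) = Add(9, 12) = 21)
Mul(Mul(K, -163), U) = Mul(Mul(21, -163), -1) = Mul(-3423, -1) = 3423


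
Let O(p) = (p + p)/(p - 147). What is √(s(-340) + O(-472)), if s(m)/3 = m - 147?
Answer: I*√559213885/619 ≈ 38.203*I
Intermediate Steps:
s(m) = -441 + 3*m (s(m) = 3*(m - 147) = 3*(-147 + m) = -441 + 3*m)
O(p) = 2*p/(-147 + p) (O(p) = (2*p)/(-147 + p) = 2*p/(-147 + p))
√(s(-340) + O(-472)) = √((-441 + 3*(-340)) + 2*(-472)/(-147 - 472)) = √((-441 - 1020) + 2*(-472)/(-619)) = √(-1461 + 2*(-472)*(-1/619)) = √(-1461 + 944/619) = √(-903415/619) = I*√559213885/619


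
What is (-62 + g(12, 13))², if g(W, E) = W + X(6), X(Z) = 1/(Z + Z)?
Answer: 358801/144 ≈ 2491.7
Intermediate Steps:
X(Z) = 1/(2*Z)
g(W, E) = 1/12 + W (g(W, E) = W + (½)/6 = W + (½)*(⅙) = W + 1/12 = 1/12 + W)
(-62 + g(12, 13))² = (-62 + (1/12 + 12))² = (-62 + 145/12)² = (-599/12)² = 358801/144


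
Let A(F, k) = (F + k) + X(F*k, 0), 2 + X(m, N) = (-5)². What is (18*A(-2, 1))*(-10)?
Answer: -3960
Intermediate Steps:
X(m, N) = 23 (X(m, N) = -2 + (-5)² = -2 + 25 = 23)
A(F, k) = 23 + F + k (A(F, k) = (F + k) + 23 = 23 + F + k)
(18*A(-2, 1))*(-10) = (18*(23 - 2 + 1))*(-10) = (18*22)*(-10) = 396*(-10) = -3960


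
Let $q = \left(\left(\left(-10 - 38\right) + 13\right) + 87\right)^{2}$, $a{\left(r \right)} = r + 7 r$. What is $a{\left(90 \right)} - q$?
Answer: $-1984$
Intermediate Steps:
$a{\left(r \right)} = 8 r$
$q = 2704$ ($q = \left(\left(-48 + 13\right) + 87\right)^{2} = \left(-35 + 87\right)^{2} = 52^{2} = 2704$)
$a{\left(90 \right)} - q = 8 \cdot 90 - 2704 = 720 - 2704 = -1984$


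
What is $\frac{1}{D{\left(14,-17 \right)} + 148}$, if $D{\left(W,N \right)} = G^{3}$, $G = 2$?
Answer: $\frac{1}{156} \approx 0.0064103$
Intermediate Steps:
$D{\left(W,N \right)} = 8$ ($D{\left(W,N \right)} = 2^{3} = 8$)
$\frac{1}{D{\left(14,-17 \right)} + 148} = \frac{1}{8 + 148} = \frac{1}{156}$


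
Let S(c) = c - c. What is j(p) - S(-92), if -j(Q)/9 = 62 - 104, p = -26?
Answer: 378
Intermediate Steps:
S(c) = 0
j(Q) = 378 (j(Q) = -9*(62 - 104) = -9*(-42) = 378)
j(p) - S(-92) = 378 - 1*0 = 378 + 0 = 378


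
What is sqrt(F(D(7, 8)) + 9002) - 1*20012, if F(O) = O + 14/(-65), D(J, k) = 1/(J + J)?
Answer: -20012 + sqrt(7454436990)/910 ≈ -19917.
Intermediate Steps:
D(J, k) = 1/(2*J)
F(O) = -14/65 + O (F(O) = O + 14*(-1/65) = O - 14/65 = -14/65 + O)
sqrt(F(D(7, 8)) + 9002) - 1*20012 = sqrt((-14/65 + (1/2)/7) + 9002) - 1*20012 = sqrt((-14/65 + (1/2)*(1/7)) + 9002) - 20012 = sqrt((-14/65 + 1/14) + 9002) - 20012 = sqrt(-131/910 + 9002) - 20012 = sqrt(8191689/910) - 20012 = sqrt(7454436990)/910 - 20012 = -20012 + sqrt(7454436990)/910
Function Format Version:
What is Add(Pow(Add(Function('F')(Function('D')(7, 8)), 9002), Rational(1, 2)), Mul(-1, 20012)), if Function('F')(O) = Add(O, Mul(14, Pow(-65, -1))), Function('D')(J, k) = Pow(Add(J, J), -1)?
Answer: Add(-20012, Mul(Rational(1, 910), Pow(7454436990, Rational(1, 2)))) ≈ -19917.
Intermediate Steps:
Function('D')(J, k) = Mul(Rational(1, 2), Pow(J, -1)) (Function('D')(J, k) = Pow(Mul(2, J), -1) = Mul(Rational(1, 2), Pow(J, -1)))
Function('F')(O) = Add(Rational(-14, 65), O) (Function('F')(O) = Add(O, Mul(14, Rational(-1, 65))) = Add(O, Rational(-14, 65)) = Add(Rational(-14, 65), O))
Add(Pow(Add(Function('F')(Function('D')(7, 8)), 9002), Rational(1, 2)), Mul(-1, 20012)) = Add(Pow(Add(Add(Rational(-14, 65), Mul(Rational(1, 2), Pow(7, -1))), 9002), Rational(1, 2)), Mul(-1, 20012)) = Add(Pow(Add(Add(Rational(-14, 65), Mul(Rational(1, 2), Rational(1, 7))), 9002), Rational(1, 2)), -20012) = Add(Pow(Add(Add(Rational(-14, 65), Rational(1, 14)), 9002), Rational(1, 2)), -20012) = Add(Pow(Add(Rational(-131, 910), 9002), Rational(1, 2)), -20012) = Add(Pow(Rational(8191689, 910), Rational(1, 2)), -20012) = Add(Mul(Rational(1, 910), Pow(7454436990, Rational(1, 2))), -20012) = Add(-20012, Mul(Rational(1, 910), Pow(7454436990, Rational(1, 2))))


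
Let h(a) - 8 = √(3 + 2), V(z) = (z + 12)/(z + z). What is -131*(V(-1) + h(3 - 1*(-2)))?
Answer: -655/2 - 131*√5 ≈ -620.42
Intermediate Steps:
V(z) = (12 + z)/(2*z) (V(z) = (12 + z)/((2*z)) = (12 + z)*(1/(2*z)) = (12 + z)/(2*z))
h(a) = 8 + √5 (h(a) = 8 + √(3 + 2) = 8 + √5)
-131*(V(-1) + h(3 - 1*(-2))) = -131*((½)*(12 - 1)/(-1) + (8 + √5)) = -131*((½)*(-1)*11 + (8 + √5)) = -131*(-11/2 + (8 + √5)) = -131*(5/2 + √5) = -655/2 - 131*√5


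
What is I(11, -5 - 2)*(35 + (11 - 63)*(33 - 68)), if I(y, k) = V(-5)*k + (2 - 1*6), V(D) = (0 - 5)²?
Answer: -332045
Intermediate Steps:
V(D) = 25 (V(D) = (-5)² = 25)
I(y, k) = -4 + 25*k (I(y, k) = 25*k + (2 - 1*6) = 25*k + (2 - 6) = 25*k - 4 = -4 + 25*k)
I(11, -5 - 2)*(35 + (11 - 63)*(33 - 68)) = (-4 + 25*(-5 - 2))*(35 + (11 - 63)*(33 - 68)) = (-4 + 25*(-7))*(35 - 52*(-35)) = (-4 - 175)*(35 + 1820) = -179*1855 = -332045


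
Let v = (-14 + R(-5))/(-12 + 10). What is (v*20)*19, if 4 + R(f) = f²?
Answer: -1330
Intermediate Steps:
R(f) = -4 + f²
v = -7/2 (v = (-14 + (-4 + (-5)²))/(-12 + 10) = (-14 + (-4 + 25))/(-2) = (-14 + 21)*(-½) = 7*(-½) = -7/2 ≈ -3.5000)
(v*20)*19 = -7/2*20*19 = -70*19 = -1330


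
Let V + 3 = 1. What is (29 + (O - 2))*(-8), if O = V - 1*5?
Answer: -160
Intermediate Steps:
V = -2 (V = -3 + 1 = -2)
O = -7 (O = -2 - 1*5 = -2 - 5 = -7)
(29 + (O - 2))*(-8) = (29 + (-7 - 2))*(-8) = (29 - 9)*(-8) = 20*(-8) = -160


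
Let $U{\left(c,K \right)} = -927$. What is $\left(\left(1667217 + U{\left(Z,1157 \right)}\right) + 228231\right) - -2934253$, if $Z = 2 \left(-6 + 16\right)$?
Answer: $4828774$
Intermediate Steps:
$Z = 20$ ($Z = 2 \cdot 10 = 20$)
$\left(\left(1667217 + U{\left(Z,1157 \right)}\right) + 228231\right) - -2934253 = \left(\left(1667217 - 927\right) + 228231\right) - -2934253 = \left(1666290 + 228231\right) + 2934253 = 1894521 + 2934253 = 4828774$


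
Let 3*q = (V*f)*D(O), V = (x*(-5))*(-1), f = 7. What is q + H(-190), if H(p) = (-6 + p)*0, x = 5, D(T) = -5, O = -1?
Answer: -875/3 ≈ -291.67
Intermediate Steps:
V = 25 (V = (5*(-5))*(-1) = -25*(-1) = 25)
q = -875/3 (q = ((25*7)*(-5))/3 = (175*(-5))/3 = (⅓)*(-875) = -875/3 ≈ -291.67)
H(p) = 0
q + H(-190) = -875/3 + 0 = -875/3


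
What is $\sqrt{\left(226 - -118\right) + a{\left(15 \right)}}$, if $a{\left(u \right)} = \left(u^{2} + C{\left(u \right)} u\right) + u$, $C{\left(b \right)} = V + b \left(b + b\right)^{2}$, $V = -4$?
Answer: $4 \sqrt{12689} \approx 450.58$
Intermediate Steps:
$C{\left(b \right)} = -4 + 4 b^{3}$ ($C{\left(b \right)} = -4 + b \left(b + b\right)^{2} = -4 + b \left(2 b\right)^{2} = -4 + b 4 b^{2} = -4 + 4 b^{3}$)
$a{\left(u \right)} = u + u^{2} + u \left(-4 + 4 u^{3}\right)$ ($a{\left(u \right)} = \left(u^{2} + \left(-4 + 4 u^{3}\right) u\right) + u = \left(u^{2} + u \left(-4 + 4 u^{3}\right)\right) + u = u + u^{2} + u \left(-4 + 4 u^{3}\right)$)
$\sqrt{\left(226 - -118\right) + a{\left(15 \right)}} = \sqrt{\left(226 - -118\right) + 15 \left(-3 + 15 + 4 \cdot 15^{3}\right)} = \sqrt{\left(226 + 118\right) + 15 \left(-3 + 15 + 4 \cdot 3375\right)} = \sqrt{344 + 15 \left(-3 + 15 + 13500\right)} = \sqrt{344 + 15 \cdot 13512} = \sqrt{344 + 202680} = \sqrt{203024} = 4 \sqrt{12689}$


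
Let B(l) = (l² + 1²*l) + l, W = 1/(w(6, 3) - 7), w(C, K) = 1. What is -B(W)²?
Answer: -121/1296 ≈ -0.093364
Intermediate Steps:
W = -⅙ (W = 1/(1 - 7) = 1/(-6) = -⅙ ≈ -0.16667)
B(l) = l² + 2*l (B(l) = (l² + 1*l) + l = (l² + l) + l = (l + l²) + l = l² + 2*l)
-B(W)² = -(-(2 - ⅙)/6)² = -(-⅙*11/6)² = -(-11/36)² = -1*121/1296 = -121/1296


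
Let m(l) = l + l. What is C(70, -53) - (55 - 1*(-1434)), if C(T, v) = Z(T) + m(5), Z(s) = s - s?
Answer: -1479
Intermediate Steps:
Z(s) = 0
m(l) = 2*l
C(T, v) = 10 (C(T, v) = 0 + 2*5 = 0 + 10 = 10)
C(70, -53) - (55 - 1*(-1434)) = 10 - (55 - 1*(-1434)) = 10 - (55 + 1434) = 10 - 1*1489 = 10 - 1489 = -1479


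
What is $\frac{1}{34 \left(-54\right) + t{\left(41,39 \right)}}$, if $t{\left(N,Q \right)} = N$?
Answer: $- \frac{1}{1795} \approx -0.0005571$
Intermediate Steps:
$\frac{1}{34 \left(-54\right) + t{\left(41,39 \right)}} = \frac{1}{34 \left(-54\right) + 41} = \frac{1}{-1836 + 41} = \frac{1}{-1795} = - \frac{1}{1795}$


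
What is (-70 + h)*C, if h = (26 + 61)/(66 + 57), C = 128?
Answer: -363648/41 ≈ -8869.5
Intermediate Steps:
h = 29/41 (h = 87/123 = 87*(1/123) = 29/41 ≈ 0.70732)
(-70 + h)*C = (-70 + 29/41)*128 = -2841/41*128 = -363648/41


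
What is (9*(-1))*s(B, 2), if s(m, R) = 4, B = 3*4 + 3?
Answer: -36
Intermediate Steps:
B = 15 (B = 12 + 3 = 15)
(9*(-1))*s(B, 2) = (9*(-1))*4 = -9*4 = -36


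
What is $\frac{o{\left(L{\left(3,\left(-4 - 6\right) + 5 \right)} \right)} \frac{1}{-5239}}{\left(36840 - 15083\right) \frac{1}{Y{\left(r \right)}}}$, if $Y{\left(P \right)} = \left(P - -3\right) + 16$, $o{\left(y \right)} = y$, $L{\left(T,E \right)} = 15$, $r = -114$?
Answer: $\frac{1425}{113984923} \approx 1.2502 \cdot 10^{-5}$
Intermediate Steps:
$Y{\left(P \right)} = 19 + P$ ($Y{\left(P \right)} = \left(P + 3\right) + 16 = \left(3 + P\right) + 16 = 19 + P$)
$\frac{o{\left(L{\left(3,\left(-4 - 6\right) + 5 \right)} \right)} \frac{1}{-5239}}{\left(36840 - 15083\right) \frac{1}{Y{\left(r \right)}}} = \frac{15 \frac{1}{-5239}}{\left(36840 - 15083\right) \frac{1}{19 - 114}} = \frac{15 \left(- \frac{1}{5239}\right)}{\left(36840 - 15083\right) \frac{1}{-95}} = - \frac{15}{5239 \cdot 21757 \left(- \frac{1}{95}\right)} = - \frac{15}{5239 \left(- \frac{21757}{95}\right)} = \left(- \frac{15}{5239}\right) \left(- \frac{95}{21757}\right) = \frac{1425}{113984923}$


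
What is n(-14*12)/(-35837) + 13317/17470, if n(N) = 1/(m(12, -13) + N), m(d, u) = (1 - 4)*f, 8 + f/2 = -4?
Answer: 22907592527/30051474720 ≈ 0.76228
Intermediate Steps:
f = -24 (f = -16 + 2*(-4) = -16 - 8 = -24)
m(d, u) = 72 (m(d, u) = (1 - 4)*(-24) = -3*(-24) = 72)
n(N) = 1/(72 + N)
n(-14*12)/(-35837) + 13317/17470 = 1/((72 - 14*12)*(-35837)) + 13317/17470 = -1/35837/(72 - 168) + 13317*(1/17470) = -1/35837/(-96) + 13317/17470 = -1/96*(-1/35837) + 13317/17470 = 1/3440352 + 13317/17470 = 22907592527/30051474720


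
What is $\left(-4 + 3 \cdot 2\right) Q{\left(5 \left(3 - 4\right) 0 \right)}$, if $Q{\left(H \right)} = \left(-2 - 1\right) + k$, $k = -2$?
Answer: $-10$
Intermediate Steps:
$Q{\left(H \right)} = -5$ ($Q{\left(H \right)} = \left(-2 - 1\right) - 2 = -3 - 2 = -5$)
$\left(-4 + 3 \cdot 2\right) Q{\left(5 \left(3 - 4\right) 0 \right)} = \left(-4 + 3 \cdot 2\right) \left(-5\right) = \left(-4 + 6\right) \left(-5\right) = 2 \left(-5\right) = -10$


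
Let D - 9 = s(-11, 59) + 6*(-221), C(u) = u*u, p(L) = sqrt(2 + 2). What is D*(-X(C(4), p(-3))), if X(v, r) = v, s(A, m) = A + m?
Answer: 20304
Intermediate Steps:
p(L) = 2 (p(L) = sqrt(4) = 2)
C(u) = u**2
D = -1269 (D = 9 + ((-11 + 59) + 6*(-221)) = 9 + (48 - 1326) = 9 - 1278 = -1269)
D*(-X(C(4), p(-3))) = -(-1269)*4**2 = -(-1269)*16 = -1269*(-16) = 20304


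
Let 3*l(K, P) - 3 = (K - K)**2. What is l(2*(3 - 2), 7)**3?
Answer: 1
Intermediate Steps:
l(K, P) = 1 (l(K, P) = 1 + (K - K)**2/3 = 1 + (1/3)*0**2 = 1 + (1/3)*0 = 1 + 0 = 1)
l(2*(3 - 2), 7)**3 = 1**3 = 1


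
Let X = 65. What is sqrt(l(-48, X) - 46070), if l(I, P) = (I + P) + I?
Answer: 11*I*sqrt(381) ≈ 214.71*I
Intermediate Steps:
l(I, P) = P + 2*I
sqrt(l(-48, X) - 46070) = sqrt((65 + 2*(-48)) - 46070) = sqrt((65 - 96) - 46070) = sqrt(-31 - 46070) = sqrt(-46101) = 11*I*sqrt(381)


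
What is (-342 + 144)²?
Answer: 39204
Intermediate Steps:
(-342 + 144)² = (-198)² = 39204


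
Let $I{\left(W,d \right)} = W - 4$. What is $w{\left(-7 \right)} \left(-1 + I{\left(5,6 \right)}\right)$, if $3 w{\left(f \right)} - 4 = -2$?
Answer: $0$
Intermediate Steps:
$I{\left(W,d \right)} = -4 + W$ ($I{\left(W,d \right)} = W - 4 = -4 + W$)
$w{\left(f \right)} = \frac{2}{3}$ ($w{\left(f \right)} = \frac{4}{3} + \frac{1}{3} \left(-2\right) = \frac{4}{3} - \frac{2}{3} = \frac{2}{3}$)
$w{\left(-7 \right)} \left(-1 + I{\left(5,6 \right)}\right) = \frac{2 \left(-1 + \left(-4 + 5\right)\right)}{3} = \frac{2 \left(-1 + 1\right)}{3} = \frac{2}{3} \cdot 0 = 0$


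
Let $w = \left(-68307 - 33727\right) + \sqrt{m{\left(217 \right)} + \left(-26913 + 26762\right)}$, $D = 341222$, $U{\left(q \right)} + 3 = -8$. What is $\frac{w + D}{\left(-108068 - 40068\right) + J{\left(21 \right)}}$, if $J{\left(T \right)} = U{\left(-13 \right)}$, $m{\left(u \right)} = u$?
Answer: $- \frac{239188}{148147} - \frac{\sqrt{66}}{148147} \approx -1.6146$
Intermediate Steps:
$U{\left(q \right)} = -11$ ($U{\left(q \right)} = -3 - 8 = -11$)
$J{\left(T \right)} = -11$
$w = -102034 + \sqrt{66}$ ($w = \left(-68307 - 33727\right) + \sqrt{217 + \left(-26913 + 26762\right)} = -102034 + \sqrt{217 - 151} = -102034 + \sqrt{66} \approx -1.0203 \cdot 10^{5}$)
$\frac{w + D}{\left(-108068 - 40068\right) + J{\left(21 \right)}} = \frac{\left(-102034 + \sqrt{66}\right) + 341222}{\left(-108068 - 40068\right) - 11} = \frac{239188 + \sqrt{66}}{-148136 - 11} = \frac{239188 + \sqrt{66}}{-148147} = \left(239188 + \sqrt{66}\right) \left(- \frac{1}{148147}\right) = - \frac{239188}{148147} - \frac{\sqrt{66}}{148147}$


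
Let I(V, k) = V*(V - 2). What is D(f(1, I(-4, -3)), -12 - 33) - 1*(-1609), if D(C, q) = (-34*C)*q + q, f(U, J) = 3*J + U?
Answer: 113254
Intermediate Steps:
I(V, k) = V*(-2 + V)
f(U, J) = U + 3*J
D(C, q) = q - 34*C*q (D(C, q) = -34*C*q + q = q - 34*C*q)
D(f(1, I(-4, -3)), -12 - 33) - 1*(-1609) = (-12 - 33)*(1 - 34*(1 + 3*(-4*(-2 - 4)))) - 1*(-1609) = -45*(1 - 34*(1 + 3*(-4*(-6)))) + 1609 = -45*(1 - 34*(1 + 3*24)) + 1609 = -45*(1 - 34*(1 + 72)) + 1609 = -45*(1 - 34*73) + 1609 = -45*(1 - 2482) + 1609 = -45*(-2481) + 1609 = 111645 + 1609 = 113254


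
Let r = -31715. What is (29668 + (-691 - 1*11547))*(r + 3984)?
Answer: -483351330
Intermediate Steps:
(29668 + (-691 - 1*11547))*(r + 3984) = (29668 + (-691 - 1*11547))*(-31715 + 3984) = (29668 + (-691 - 11547))*(-27731) = (29668 - 12238)*(-27731) = 17430*(-27731) = -483351330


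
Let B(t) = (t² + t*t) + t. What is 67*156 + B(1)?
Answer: 10455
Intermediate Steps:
B(t) = t + 2*t² (B(t) = (t² + t²) + t = 2*t² + t = t + 2*t²)
67*156 + B(1) = 67*156 + 1*(1 + 2*1) = 10452 + 1*(1 + 2) = 10452 + 1*3 = 10452 + 3 = 10455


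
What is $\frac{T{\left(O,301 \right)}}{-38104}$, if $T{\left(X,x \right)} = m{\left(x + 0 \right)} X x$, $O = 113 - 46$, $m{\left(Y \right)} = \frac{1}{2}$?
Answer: $- \frac{20167}{76208} \approx -0.26463$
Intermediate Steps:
$m{\left(Y \right)} = \frac{1}{2}$
$O = 67$ ($O = 113 - 46 = 67$)
$T{\left(X,x \right)} = \frac{X x}{2}$ ($T{\left(X,x \right)} = \frac{X}{2} x = \frac{X x}{2}$)
$\frac{T{\left(O,301 \right)}}{-38104} = \frac{\frac{1}{2} \cdot 67 \cdot 301}{-38104} = \frac{20167}{2} \left(- \frac{1}{38104}\right) = - \frac{20167}{76208}$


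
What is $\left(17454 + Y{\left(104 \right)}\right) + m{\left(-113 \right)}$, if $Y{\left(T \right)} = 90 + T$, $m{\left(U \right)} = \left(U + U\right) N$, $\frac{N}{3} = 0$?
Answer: $17648$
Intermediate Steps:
$N = 0$ ($N = 3 \cdot 0 = 0$)
$m{\left(U \right)} = 0$ ($m{\left(U \right)} = \left(U + U\right) 0 = 2 U 0 = 0$)
$\left(17454 + Y{\left(104 \right)}\right) + m{\left(-113 \right)} = \left(17454 + \left(90 + 104\right)\right) + 0 = \left(17454 + 194\right) + 0 = 17648 + 0 = 17648$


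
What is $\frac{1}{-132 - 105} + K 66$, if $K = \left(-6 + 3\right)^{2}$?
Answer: $\frac{140777}{237} \approx 594.0$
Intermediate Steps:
$K = 9$ ($K = \left(-3\right)^{2} = 9$)
$\frac{1}{-132 - 105} + K 66 = \frac{1}{-132 - 105} + 9 \cdot 66 = \frac{1}{-237} + 594 = - \frac{1}{237} + 594 = \frac{140777}{237}$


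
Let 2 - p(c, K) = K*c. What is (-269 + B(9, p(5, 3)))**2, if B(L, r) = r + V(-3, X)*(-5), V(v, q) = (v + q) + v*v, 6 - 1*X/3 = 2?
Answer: 138384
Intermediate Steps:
X = 12 (X = 18 - 3*2 = 18 - 6 = 12)
V(v, q) = q + v + v**2 (V(v, q) = (q + v) + v**2 = q + v + v**2)
p(c, K) = 2 - K*c
B(L, r) = -90 + r (B(L, r) = r + (12 - 3 + (-3)**2)*(-5) = r + (12 - 3 + 9)*(-5) = r + 18*(-5) = r - 90 = -90 + r)
(-269 + B(9, p(5, 3)))**2 = (-269 + (-90 + (2 - 1*3*5)))**2 = (-269 + (-90 + (2 - 15)))**2 = (-269 + (-90 - 13))**2 = (-269 - 103)**2 = (-372)**2 = 138384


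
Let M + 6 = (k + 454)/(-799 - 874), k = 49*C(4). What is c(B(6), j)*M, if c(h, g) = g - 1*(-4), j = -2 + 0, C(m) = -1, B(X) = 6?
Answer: -20886/1673 ≈ -12.484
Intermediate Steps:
j = -2
c(h, g) = 4 + g (c(h, g) = g + 4 = 4 + g)
k = -49 (k = 49*(-1) = -49)
M = -10443/1673 (M = -6 + (-49 + 454)/(-799 - 874) = -6 + 405/(-1673) = -6 + 405*(-1/1673) = -6 - 405/1673 = -10443/1673 ≈ -6.2421)
c(B(6), j)*M = (4 - 2)*(-10443/1673) = 2*(-10443/1673) = -20886/1673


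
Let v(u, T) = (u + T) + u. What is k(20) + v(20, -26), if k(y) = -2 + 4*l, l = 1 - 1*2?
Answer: 8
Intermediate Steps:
l = -1 (l = 1 - 2 = -1)
v(u, T) = T + 2*u (v(u, T) = (T + u) + u = T + 2*u)
k(y) = -6 (k(y) = -2 + 4*(-1) = -2 - 4 = -6)
k(20) + v(20, -26) = -6 + (-26 + 2*20) = -6 + (-26 + 40) = -6 + 14 = 8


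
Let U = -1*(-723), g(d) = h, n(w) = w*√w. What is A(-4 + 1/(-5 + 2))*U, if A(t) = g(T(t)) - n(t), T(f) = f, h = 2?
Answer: 1446 + 3133*I*√39/3 ≈ 1446.0 + 6521.9*I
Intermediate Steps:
n(w) = w^(3/2)
g(d) = 2
A(t) = 2 - t^(3/2)
U = 723
A(-4 + 1/(-5 + 2))*U = (2 - (-4 + 1/(-5 + 2))^(3/2))*723 = (2 - (-4 + 1/(-3))^(3/2))*723 = (2 - (-4 - ⅓)^(3/2))*723 = (2 - (-13/3)^(3/2))*723 = (2 - (-13)*I*√39/9)*723 = (2 + 13*I*√39/9)*723 = 1446 + 3133*I*√39/3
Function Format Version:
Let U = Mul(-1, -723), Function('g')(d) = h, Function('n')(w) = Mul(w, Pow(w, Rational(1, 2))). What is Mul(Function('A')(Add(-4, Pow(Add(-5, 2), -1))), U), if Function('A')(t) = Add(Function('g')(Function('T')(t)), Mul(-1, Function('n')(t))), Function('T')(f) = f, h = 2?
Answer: Add(1446, Mul(Rational(3133, 3), I, Pow(39, Rational(1, 2)))) ≈ Add(1446.0, Mul(6521.9, I))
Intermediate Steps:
Function('n')(w) = Pow(w, Rational(3, 2))
Function('g')(d) = 2
Function('A')(t) = Add(2, Mul(-1, Pow(t, Rational(3, 2))))
U = 723
Mul(Function('A')(Add(-4, Pow(Add(-5, 2), -1))), U) = Mul(Add(2, Mul(-1, Pow(Add(-4, Pow(Add(-5, 2), -1)), Rational(3, 2)))), 723) = Mul(Add(2, Mul(-1, Pow(Add(-4, Pow(-3, -1)), Rational(3, 2)))), 723) = Mul(Add(2, Mul(-1, Pow(Add(-4, Rational(-1, 3)), Rational(3, 2)))), 723) = Mul(Add(2, Mul(-1, Pow(Rational(-13, 3), Rational(3, 2)))), 723) = Mul(Add(2, Mul(-1, Mul(Rational(-13, 9), I, Pow(39, Rational(1, 2))))), 723) = Mul(Add(2, Mul(Rational(13, 9), I, Pow(39, Rational(1, 2)))), 723) = Add(1446, Mul(Rational(3133, 3), I, Pow(39, Rational(1, 2))))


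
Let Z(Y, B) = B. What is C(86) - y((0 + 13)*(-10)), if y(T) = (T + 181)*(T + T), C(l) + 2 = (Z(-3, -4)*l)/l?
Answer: 13254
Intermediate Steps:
C(l) = -6 (C(l) = -2 + (-4*l)/l = -2 - 4 = -6)
y(T) = 2*T*(181 + T) (y(T) = (181 + T)*(2*T) = 2*T*(181 + T))
C(86) - y((0 + 13)*(-10)) = -6 - 2*(0 + 13)*(-10)*(181 + (0 + 13)*(-10)) = -6 - 2*13*(-10)*(181 + 13*(-10)) = -6 - 2*(-130)*(181 - 130) = -6 - 2*(-130)*51 = -6 - 1*(-13260) = -6 + 13260 = 13254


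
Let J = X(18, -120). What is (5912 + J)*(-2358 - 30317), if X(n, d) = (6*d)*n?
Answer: 230293400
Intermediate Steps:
X(n, d) = 6*d*n
J = -12960 (J = 6*(-120)*18 = -12960)
(5912 + J)*(-2358 - 30317) = (5912 - 12960)*(-2358 - 30317) = -7048*(-32675) = 230293400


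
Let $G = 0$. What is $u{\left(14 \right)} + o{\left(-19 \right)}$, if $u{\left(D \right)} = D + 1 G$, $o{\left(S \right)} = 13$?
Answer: $27$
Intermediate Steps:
$u{\left(D \right)} = D$ ($u{\left(D \right)} = D + 1 \cdot 0 = D + 0 = D$)
$u{\left(14 \right)} + o{\left(-19 \right)} = 14 + 13 = 27$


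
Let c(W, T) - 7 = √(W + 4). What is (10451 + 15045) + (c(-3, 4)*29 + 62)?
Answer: 25790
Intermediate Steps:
c(W, T) = 7 + √(4 + W) (c(W, T) = 7 + √(W + 4) = 7 + √(4 + W))
(10451 + 15045) + (c(-3, 4)*29 + 62) = (10451 + 15045) + ((7 + √(4 - 3))*29 + 62) = 25496 + ((7 + √1)*29 + 62) = 25496 + ((7 + 1)*29 + 62) = 25496 + (8*29 + 62) = 25496 + (232 + 62) = 25496 + 294 = 25790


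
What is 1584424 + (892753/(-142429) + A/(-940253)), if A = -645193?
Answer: 212184196807998976/133919294537 ≈ 1.5844e+6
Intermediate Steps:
1584424 + (892753/(-142429) + A/(-940253)) = 1584424 + (892753/(-142429) - 645193/(-940253)) = 1584424 + (892753*(-1/142429) - 645193*(-1/940253)) = 1584424 + (-892753/142429 + 645193/940253) = 1584424 - 747519492712/133919294537 = 212184196807998976/133919294537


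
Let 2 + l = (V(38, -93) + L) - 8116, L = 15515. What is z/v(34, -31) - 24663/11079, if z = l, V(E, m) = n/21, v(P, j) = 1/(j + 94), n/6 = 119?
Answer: 1728880808/3693 ≈ 4.6815e+5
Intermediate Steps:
n = 714 (n = 6*119 = 714)
v(P, j) = 1/(94 + j)
V(E, m) = 34 (V(E, m) = 714/21 = 714*(1/21) = 34)
l = 7431 (l = -2 + ((34 + 15515) - 8116) = -2 + (15549 - 8116) = -2 + 7433 = 7431)
z = 7431
z/v(34, -31) - 24663/11079 = 7431/(1/(94 - 31)) - 24663/11079 = 7431/(1/63) - 24663*1/11079 = 7431/(1/63) - 8221/3693 = 7431*63 - 8221/3693 = 468153 - 8221/3693 = 1728880808/3693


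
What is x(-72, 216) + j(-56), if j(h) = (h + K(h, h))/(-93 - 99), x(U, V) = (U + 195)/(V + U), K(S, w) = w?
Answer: 23/16 ≈ 1.4375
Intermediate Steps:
x(U, V) = (195 + U)/(U + V)
j(h) = -h/96 (j(h) = (h + h)/(-93 - 99) = (2*h)/(-192) = (2*h)*(-1/192) = -h/96)
x(-72, 216) + j(-56) = (195 - 72)/(-72 + 216) - 1/96*(-56) = 123/144 + 7/12 = (1/144)*123 + 7/12 = 41/48 + 7/12 = 23/16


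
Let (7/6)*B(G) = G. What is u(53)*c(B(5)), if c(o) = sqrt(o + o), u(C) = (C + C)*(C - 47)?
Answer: 1272*sqrt(105)/7 ≈ 1862.0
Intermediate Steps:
u(C) = 2*C*(-47 + C) (u(C) = (2*C)*(-47 + C) = 2*C*(-47 + C))
B(G) = 6*G/7
c(o) = sqrt(2)*sqrt(o) (c(o) = sqrt(2*o) = sqrt(2)*sqrt(o))
u(53)*c(B(5)) = (2*53*(-47 + 53))*(sqrt(2)*sqrt((6/7)*5)) = (2*53*6)*(sqrt(2)*sqrt(30/7)) = 636*(sqrt(2)*(sqrt(210)/7)) = 636*(2*sqrt(105)/7) = 1272*sqrt(105)/7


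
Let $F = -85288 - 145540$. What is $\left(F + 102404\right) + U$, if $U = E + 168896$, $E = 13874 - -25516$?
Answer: $79862$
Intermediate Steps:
$E = 39390$ ($E = 13874 + 25516 = 39390$)
$F = -230828$
$U = 208286$ ($U = 39390 + 168896 = 208286$)
$\left(F + 102404\right) + U = \left(-230828 + 102404\right) + 208286 = -128424 + 208286 = 79862$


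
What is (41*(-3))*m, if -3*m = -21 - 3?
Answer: -984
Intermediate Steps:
m = 8 (m = -(-21 - 3)/3 = -⅓*(-24) = 8)
(41*(-3))*m = (41*(-3))*8 = -123*8 = -984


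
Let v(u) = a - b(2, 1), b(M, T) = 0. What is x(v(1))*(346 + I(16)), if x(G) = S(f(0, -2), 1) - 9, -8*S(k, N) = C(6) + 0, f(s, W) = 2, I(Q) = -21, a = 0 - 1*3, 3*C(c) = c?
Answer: -12025/4 ≈ -3006.3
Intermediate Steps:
C(c) = c/3
a = -3 (a = 0 - 3 = -3)
v(u) = -3 (v(u) = -3 - 1*0 = -3 + 0 = -3)
S(k, N) = -¼ (S(k, N) = -((⅓)*6 + 0)/8 = -(2 + 0)/8 = -⅛*2 = -¼)
x(G) = -37/4 (x(G) = -¼ - 9 = -37/4)
x(v(1))*(346 + I(16)) = -37*(346 - 21)/4 = -37/4*325 = -12025/4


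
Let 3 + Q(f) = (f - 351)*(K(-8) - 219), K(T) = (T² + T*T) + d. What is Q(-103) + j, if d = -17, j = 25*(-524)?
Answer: 35929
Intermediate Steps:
j = -13100
K(T) = -17 + 2*T² (K(T) = (T² + T*T) - 17 = (T² + T²) - 17 = 2*T² - 17 = -17 + 2*T²)
Q(f) = 37905 - 108*f (Q(f) = -3 + (f - 351)*((-17 + 2*(-8)²) - 219) = -3 + (-351 + f)*((-17 + 2*64) - 219) = -3 + (-351 + f)*((-17 + 128) - 219) = -3 + (-351 + f)*(111 - 219) = -3 + (-351 + f)*(-108) = -3 + (37908 - 108*f) = 37905 - 108*f)
Q(-103) + j = (37905 - 108*(-103)) - 13100 = (37905 + 11124) - 13100 = 49029 - 13100 = 35929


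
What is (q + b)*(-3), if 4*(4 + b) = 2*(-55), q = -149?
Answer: 1083/2 ≈ 541.50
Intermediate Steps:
b = -63/2 (b = -4 + (2*(-55))/4 = -4 + (¼)*(-110) = -4 - 55/2 = -63/2 ≈ -31.500)
(q + b)*(-3) = (-149 - 63/2)*(-3) = -361/2*(-3) = 1083/2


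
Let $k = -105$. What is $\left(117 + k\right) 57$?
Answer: $684$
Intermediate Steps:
$\left(117 + k\right) 57 = \left(117 - 105\right) 57 = 12 \cdot 57 = 684$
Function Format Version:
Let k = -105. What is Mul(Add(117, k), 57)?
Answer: 684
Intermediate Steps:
Mul(Add(117, k), 57) = Mul(Add(117, -105), 57) = Mul(12, 57) = 684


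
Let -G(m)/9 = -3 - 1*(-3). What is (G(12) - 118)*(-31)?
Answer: 3658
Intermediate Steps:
G(m) = 0 (G(m) = -9*(-3 - 1*(-3)) = -9*(-3 + 3) = -9*0 = 0)
(G(12) - 118)*(-31) = (0 - 118)*(-31) = -118*(-31) = 3658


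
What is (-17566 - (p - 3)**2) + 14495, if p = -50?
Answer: -5880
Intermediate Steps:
(-17566 - (p - 3)**2) + 14495 = (-17566 - (-50 - 3)**2) + 14495 = (-17566 - 1*(-53)**2) + 14495 = (-17566 - 1*2809) + 14495 = (-17566 - 2809) + 14495 = -20375 + 14495 = -5880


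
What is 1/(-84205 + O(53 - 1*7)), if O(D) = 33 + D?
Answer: -1/84126 ≈ -1.1887e-5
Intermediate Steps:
1/(-84205 + O(53 - 1*7)) = 1/(-84205 + (33 + (53 - 1*7))) = 1/(-84205 + (33 + (53 - 7))) = 1/(-84205 + (33 + 46)) = 1/(-84205 + 79) = 1/(-84126) = -1/84126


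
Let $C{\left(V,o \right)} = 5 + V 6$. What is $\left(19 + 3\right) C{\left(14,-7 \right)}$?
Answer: $1958$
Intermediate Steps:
$C{\left(V,o \right)} = 5 + 6 V$
$\left(19 + 3\right) C{\left(14,-7 \right)} = \left(19 + 3\right) \left(5 + 6 \cdot 14\right) = 22 \left(5 + 84\right) = 22 \cdot 89 = 1958$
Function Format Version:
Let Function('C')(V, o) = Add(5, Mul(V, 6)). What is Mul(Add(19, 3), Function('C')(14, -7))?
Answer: 1958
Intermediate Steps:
Function('C')(V, o) = Add(5, Mul(6, V))
Mul(Add(19, 3), Function('C')(14, -7)) = Mul(Add(19, 3), Add(5, Mul(6, 14))) = Mul(22, Add(5, 84)) = Mul(22, 89) = 1958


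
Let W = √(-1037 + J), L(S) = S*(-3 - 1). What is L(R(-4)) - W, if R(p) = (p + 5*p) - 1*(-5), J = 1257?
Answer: 76 - 2*√55 ≈ 61.168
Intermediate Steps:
R(p) = 5 + 6*p (R(p) = 6*p + 5 = 5 + 6*p)
L(S) = -4*S (L(S) = S*(-4) = -4*S)
W = 2*√55 (W = √(-1037 + 1257) = √220 = 2*√55 ≈ 14.832)
L(R(-4)) - W = -4*(5 + 6*(-4)) - 2*√55 = -4*(5 - 24) - 2*√55 = -4*(-19) - 2*√55 = 76 - 2*√55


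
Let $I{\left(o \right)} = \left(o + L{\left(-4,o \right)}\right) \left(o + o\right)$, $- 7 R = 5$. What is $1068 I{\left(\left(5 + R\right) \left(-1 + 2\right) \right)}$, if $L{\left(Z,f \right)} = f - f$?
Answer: $\frac{1922400}{49} \approx 39233.0$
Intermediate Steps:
$L{\left(Z,f \right)} = 0$
$R = - \frac{5}{7}$ ($R = \left(- \frac{1}{7}\right) 5 = - \frac{5}{7} \approx -0.71429$)
$I{\left(o \right)} = 2 o^{2}$ ($I{\left(o \right)} = \left(o + 0\right) \left(o + o\right) = o 2 o = 2 o^{2}$)
$1068 I{\left(\left(5 + R\right) \left(-1 + 2\right) \right)} = 1068 \cdot 2 \left(\left(5 - \frac{5}{7}\right) \left(-1 + 2\right)\right)^{2} = 1068 \cdot 2 \left(\frac{30}{7} \cdot 1\right)^{2} = 1068 \cdot 2 \left(\frac{30}{7}\right)^{2} = 1068 \cdot 2 \cdot \frac{900}{49} = 1068 \cdot \frac{1800}{49} = \frac{1922400}{49}$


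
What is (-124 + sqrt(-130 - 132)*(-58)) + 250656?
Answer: 250532 - 58*I*sqrt(262) ≈ 2.5053e+5 - 938.81*I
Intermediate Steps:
(-124 + sqrt(-130 - 132)*(-58)) + 250656 = (-124 + sqrt(-262)*(-58)) + 250656 = (-124 + (I*sqrt(262))*(-58)) + 250656 = (-124 - 58*I*sqrt(262)) + 250656 = 250532 - 58*I*sqrt(262)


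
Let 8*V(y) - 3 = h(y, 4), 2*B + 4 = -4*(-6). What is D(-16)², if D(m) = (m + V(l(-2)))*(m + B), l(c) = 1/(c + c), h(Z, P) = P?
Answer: 131769/16 ≈ 8235.6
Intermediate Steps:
l(c) = 1/(2*c)
B = 10 (B = -2 + (-4*(-6))/2 = -2 + (½)*24 = -2 + 12 = 10)
V(y) = 7/8 (V(y) = 3/8 + (⅛)*4 = 3/8 + ½ = 7/8)
D(m) = (10 + m)*(7/8 + m) (D(m) = (m + 7/8)*(m + 10) = (7/8 + m)*(10 + m) = (10 + m)*(7/8 + m))
D(-16)² = (35/4 + (-16)² + (87/8)*(-16))² = (35/4 + 256 - 174)² = (363/4)² = 131769/16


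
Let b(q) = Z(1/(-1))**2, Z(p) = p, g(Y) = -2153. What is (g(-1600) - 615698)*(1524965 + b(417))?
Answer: -942201768066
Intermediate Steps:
b(q) = 1 (b(q) = (1/(-1))**2 = (-1)**2 = 1)
(g(-1600) - 615698)*(1524965 + b(417)) = (-2153 - 615698)*(1524965 + 1) = -617851*1524966 = -942201768066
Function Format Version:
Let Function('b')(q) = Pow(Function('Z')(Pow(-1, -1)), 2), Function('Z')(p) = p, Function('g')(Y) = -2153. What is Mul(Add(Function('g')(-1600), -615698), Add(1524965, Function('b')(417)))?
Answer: -942201768066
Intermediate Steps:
Function('b')(q) = 1 (Function('b')(q) = Pow(Pow(-1, -1), 2) = Pow(-1, 2) = 1)
Mul(Add(Function('g')(-1600), -615698), Add(1524965, Function('b')(417))) = Mul(Add(-2153, -615698), Add(1524965, 1)) = Mul(-617851, 1524966) = -942201768066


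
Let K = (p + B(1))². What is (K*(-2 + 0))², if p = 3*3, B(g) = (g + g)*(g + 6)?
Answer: 1119364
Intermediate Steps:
B(g) = 2*g*(6 + g) (B(g) = (2*g)*(6 + g) = 2*g*(6 + g))
p = 9
K = 529 (K = (9 + 2*1*(6 + 1))² = (9 + 2*1*7)² = (9 + 14)² = 23² = 529)
(K*(-2 + 0))² = (529*(-2 + 0))² = (529*(-2))² = (-1058)² = 1119364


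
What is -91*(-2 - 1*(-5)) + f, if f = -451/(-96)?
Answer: -25757/96 ≈ -268.30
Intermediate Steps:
f = 451/96 (f = -451*(-1/96) = 451/96 ≈ 4.6979)
-91*(-2 - 1*(-5)) + f = -91*(-2 - 1*(-5)) + 451/96 = -91*(-2 + 5) + 451/96 = -91*3 + 451/96 = -273 + 451/96 = -25757/96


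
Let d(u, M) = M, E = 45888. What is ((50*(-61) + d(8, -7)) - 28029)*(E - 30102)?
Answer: -490723596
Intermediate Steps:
((50*(-61) + d(8, -7)) - 28029)*(E - 30102) = ((50*(-61) - 7) - 28029)*(45888 - 30102) = ((-3050 - 7) - 28029)*15786 = (-3057 - 28029)*15786 = -31086*15786 = -490723596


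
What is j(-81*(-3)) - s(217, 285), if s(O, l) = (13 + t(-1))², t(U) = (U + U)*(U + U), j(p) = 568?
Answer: 279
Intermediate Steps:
t(U) = 4*U² (t(U) = (2*U)*(2*U) = 4*U²)
s(O, l) = 289 (s(O, l) = (13 + 4*(-1)²)² = (13 + 4*1)² = (13 + 4)² = 17² = 289)
j(-81*(-3)) - s(217, 285) = 568 - 1*289 = 568 - 289 = 279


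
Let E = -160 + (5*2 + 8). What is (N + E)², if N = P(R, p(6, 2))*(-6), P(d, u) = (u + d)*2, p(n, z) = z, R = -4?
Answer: 13924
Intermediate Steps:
P(d, u) = 2*d + 2*u (P(d, u) = (d + u)*2 = 2*d + 2*u)
N = 24 (N = (2*(-4) + 2*2)*(-6) = (-8 + 4)*(-6) = -4*(-6) = 24)
E = -142 (E = -160 + (10 + 8) = -160 + 18 = -142)
(N + E)² = (24 - 142)² = (-118)² = 13924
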